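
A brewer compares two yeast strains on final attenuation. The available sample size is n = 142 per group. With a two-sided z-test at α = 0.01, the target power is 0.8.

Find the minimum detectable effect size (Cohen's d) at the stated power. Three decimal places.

Need Φ(δ − 2.576) = 0.8, so δ = 2.576 + 0.842 = 3.417.
(The second rejection-region term Φ(−δ − z_{α/2}) is negligible and dropped.)
δ = d·√(n/2) ⇒ d = δ/√(n/2) = 3.417/√(142/2) = 0.4056.

d ≈ 0.406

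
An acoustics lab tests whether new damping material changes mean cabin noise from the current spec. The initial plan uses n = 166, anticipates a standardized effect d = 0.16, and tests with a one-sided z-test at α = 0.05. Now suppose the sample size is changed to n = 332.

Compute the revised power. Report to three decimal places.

With n = 332: δ = d·√n = 0.16 × √332 = 2.9153. Critical value z_{0.05} = 1.645.
Revised power = Φ(δ − 1.645) = Φ(1.270) = 0.8980.

Power ≈ 0.898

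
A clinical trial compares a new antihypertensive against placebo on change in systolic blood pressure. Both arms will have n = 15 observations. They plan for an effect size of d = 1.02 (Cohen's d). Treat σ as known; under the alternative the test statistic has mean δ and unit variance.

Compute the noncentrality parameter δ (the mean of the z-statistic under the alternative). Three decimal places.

δ = d·√(n/2) = 1.02 × √(15/2) = 2.7934

δ ≈ 2.793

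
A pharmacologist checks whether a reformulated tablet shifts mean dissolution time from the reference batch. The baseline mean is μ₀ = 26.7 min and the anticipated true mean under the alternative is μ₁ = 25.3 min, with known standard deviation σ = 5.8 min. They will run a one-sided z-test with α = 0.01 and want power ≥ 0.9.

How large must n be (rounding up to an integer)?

Standardized effect: d = |μ₁ − μ₀| / σ = |25.3 − 26.7| / 5.8 = 0.2414
For power 0.9 need Φ(δ − z_{0.01}) = 0.9, so δ = z_{0.01} + z_{0.10} = 2.326 + 1.282 = 3.608.
δ = d·√n ⇒ n = (δ/d)² = (3.608 / 0.2414)² = 223.41.
Rounding up, n = 224.

n = 224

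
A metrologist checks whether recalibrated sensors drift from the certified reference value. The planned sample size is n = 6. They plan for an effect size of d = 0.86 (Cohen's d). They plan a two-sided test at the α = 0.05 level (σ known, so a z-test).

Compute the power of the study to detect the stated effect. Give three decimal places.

Noncentrality parameter: λ = d·√n = 0.86 × √6 = 2.1066
Critical value for a two-sided test at α = 0.05: z_{α/2} = 1.960.
Power = Φ(λ − 1.960) + Φ(−λ − 1.960) = Φ(0.147) + Φ(-4.067) = 0.5583 + 0.0000 = 0.5583.

Power ≈ 0.558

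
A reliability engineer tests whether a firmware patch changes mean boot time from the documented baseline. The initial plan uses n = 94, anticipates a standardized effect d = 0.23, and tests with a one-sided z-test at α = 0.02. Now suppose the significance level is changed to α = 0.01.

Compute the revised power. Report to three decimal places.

δ = d·√n = 0.23 × √94 = 2.2299 (unchanged). New critical value: z_{0.01} = 2.326.
Revised power = Φ(δ − 2.326) = Φ(-0.096) = 0.4616.

Power ≈ 0.462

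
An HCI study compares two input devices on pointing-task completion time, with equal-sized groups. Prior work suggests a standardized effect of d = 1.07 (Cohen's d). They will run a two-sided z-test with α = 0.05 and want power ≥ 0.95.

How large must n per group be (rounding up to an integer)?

n = 23 per group

Set Φ(δ − 1.960) = 0.95; then δ − 1.960 = Φ⁻¹(0.95) = 1.645, giving δ = 3.605.
(For δ > 0 the lower-tail rejection region contributes negligibly to power, so the one-term inversion is standard.)
δ = d·√(n/2) ⇒ n = 2(δ/d)² = 2 × (3.605 / 1.07)² = 22.70.
Round up to the next whole unit.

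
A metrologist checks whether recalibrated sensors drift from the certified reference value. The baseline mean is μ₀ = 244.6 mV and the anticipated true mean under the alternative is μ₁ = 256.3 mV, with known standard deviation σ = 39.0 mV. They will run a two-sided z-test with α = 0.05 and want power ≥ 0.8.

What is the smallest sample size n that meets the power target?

n = 88

Standardized effect: d = |μ₁ − μ₀| / σ = |256.3 − 244.6| / 39.0 = 0.3000
Set Φ(δ − 1.960) = 0.8; then δ − 1.960 = Φ⁻¹(0.8) = 0.842, giving δ = 2.802.
(The Φ(−δ − z_{α/2}) term is vanishingly small for δ > 0 and is dropped in the standard sample-size formula.)
δ = d·√n ⇒ n = (δ/d)² = (2.802 / 0.3000)² = 87.21.
Round up to the next whole unit.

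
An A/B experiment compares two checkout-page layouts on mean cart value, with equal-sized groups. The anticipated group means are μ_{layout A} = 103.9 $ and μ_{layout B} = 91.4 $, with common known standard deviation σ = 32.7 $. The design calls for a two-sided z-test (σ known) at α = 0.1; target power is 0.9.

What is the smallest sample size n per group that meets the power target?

n = 118 per group

Standardized effect: d = |μ_{layout A} − μ_{layout B}| / σ = |103.9 − 91.4| / 32.7 = 0.3823
For power 0.9 need Φ(δ − z_{0.05}) = 0.9, so δ = z_{0.05} + z_{0.10} = 1.645 + 1.282 = 2.926.
(The Φ(−δ − z_{α/2}) term is vanishingly small for δ > 0 and is dropped in the standard sample-size formula.)
δ = d·√(n/2) ⇒ n = 2(δ/d)² = 2 × (2.926 / 0.3823)² = 117.21.
Rounding up, n = 118 per group.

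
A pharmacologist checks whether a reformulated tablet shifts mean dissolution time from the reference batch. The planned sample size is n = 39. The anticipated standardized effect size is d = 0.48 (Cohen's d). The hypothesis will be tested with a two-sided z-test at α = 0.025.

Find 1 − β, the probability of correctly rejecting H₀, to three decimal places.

Noncentrality parameter: δ = d·√n = 0.48 × √39 = 2.9976
Two-sided α = 0.025 → critical value z_{0.0125} = 2.241.
Power = Φ(δ − 2.241) + Φ(−δ − 2.241) = Φ(0.756) + Φ(-5.239) = 0.7752 + 0.0000 = 0.7752.

Power ≈ 0.775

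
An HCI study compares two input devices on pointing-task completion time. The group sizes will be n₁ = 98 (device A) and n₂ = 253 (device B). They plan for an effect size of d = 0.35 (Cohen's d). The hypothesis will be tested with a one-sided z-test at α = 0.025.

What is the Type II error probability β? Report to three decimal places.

β ≈ 0.163

Noncentrality parameter: δ = d / √(1/n₁ + 1/n₂) = 0.35 / √(1/98 + 1/253) = 2.9416
Critical value for a one-sided test at α = 0.025: z_α = 1.960.
Power = Φ(δ − 1.960) = Φ(0.982) = 0.8369.
Type II error: β = 1 − power = 1 − 0.8369 = 0.1631.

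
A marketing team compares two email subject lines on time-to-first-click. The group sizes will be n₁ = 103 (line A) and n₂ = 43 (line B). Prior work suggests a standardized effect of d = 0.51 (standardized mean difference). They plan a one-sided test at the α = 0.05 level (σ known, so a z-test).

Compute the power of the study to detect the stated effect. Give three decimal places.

Noncentrality parameter: δ = d / √(1/n₁ + 1/n₂) = 0.51 / √(1/103 + 1/43) = 2.8090
One-sided α = 0.05 → critical value z_{0.05} = 1.645.
Power = P(Z > 1.645 − δ) = Φ(1.164) = 0.8778.

Power ≈ 0.878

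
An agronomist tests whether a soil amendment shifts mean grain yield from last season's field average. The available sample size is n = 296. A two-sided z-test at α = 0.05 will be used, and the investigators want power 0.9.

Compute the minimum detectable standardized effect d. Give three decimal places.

d ≈ 0.188

Required noncentrality: δ = z_{0.025} + z_{0.10} = 1.960 + 1.282 = 3.242.
(Lower-tail contribution to power is negligible for δ > 0.)
δ = d·√n ⇒ d = δ/√n = 3.242/√296 = 0.1884.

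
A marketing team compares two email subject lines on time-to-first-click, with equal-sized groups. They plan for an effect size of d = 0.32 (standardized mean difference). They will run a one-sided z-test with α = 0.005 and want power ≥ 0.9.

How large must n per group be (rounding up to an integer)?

Set Φ(δ − 2.576) = 0.9; then δ − 2.576 = Φ⁻¹(0.9) = 1.282, giving δ = 3.857.
δ = d·√(n/2) ⇒ n = 2(δ/d)² = 2 × (3.857 / 0.32)² = 290.61.
Round up to the next whole unit.

n = 291 per group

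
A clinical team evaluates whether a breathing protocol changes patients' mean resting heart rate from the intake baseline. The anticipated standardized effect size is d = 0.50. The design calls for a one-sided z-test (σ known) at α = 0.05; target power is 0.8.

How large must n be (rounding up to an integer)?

n = 25

For power 0.8 need Φ(δ − z_{0.05}) = 0.8, so δ = z_{0.05} + z_{0.20} = 1.645 + 0.842 = 2.486.
δ = d·√n ⇒ n = (δ/d)² = (2.486 / 0.50)² = 24.73.
Rounding up, n = 25.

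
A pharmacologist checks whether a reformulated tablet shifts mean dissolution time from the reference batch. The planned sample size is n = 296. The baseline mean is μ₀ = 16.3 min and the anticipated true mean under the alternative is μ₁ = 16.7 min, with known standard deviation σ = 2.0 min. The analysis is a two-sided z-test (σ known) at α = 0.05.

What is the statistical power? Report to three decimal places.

Power ≈ 0.931

Standardized effect: d = |μ₁ − μ₀| / σ = |16.7 − 16.3| / 2.0 = 0.2000
Noncentrality parameter: δ = d·√n = 0.2000 × √296 = 3.4409
Critical value for a two-sided test at α = 0.05: z_{α/2} = 1.960.
Power = Φ(δ − 1.960) + Φ(−δ − 1.960) = Φ(1.481) + Φ(-5.401) = 0.9307 + 0.0000 = 0.9307.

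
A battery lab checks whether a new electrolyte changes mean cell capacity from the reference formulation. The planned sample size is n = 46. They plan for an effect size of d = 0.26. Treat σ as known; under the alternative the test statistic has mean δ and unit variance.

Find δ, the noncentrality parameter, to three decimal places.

δ ≈ 1.763

The noncentrality parameter scales effect size by the design's sample-size factor: δ = d·√n = 0.26 × √46 = 1.7634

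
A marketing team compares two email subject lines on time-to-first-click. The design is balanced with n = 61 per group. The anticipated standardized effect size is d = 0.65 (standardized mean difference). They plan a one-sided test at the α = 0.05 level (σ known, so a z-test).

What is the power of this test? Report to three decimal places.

Power ≈ 0.974

Noncentrality parameter: δ = d·√(n/2) = 0.65 × √(61/2) = 3.5897
One-sided α = 0.05 → critical value z_{0.05} = 1.645.
Power = Φ(δ − 1.645) = Φ(1.945) = 0.9741.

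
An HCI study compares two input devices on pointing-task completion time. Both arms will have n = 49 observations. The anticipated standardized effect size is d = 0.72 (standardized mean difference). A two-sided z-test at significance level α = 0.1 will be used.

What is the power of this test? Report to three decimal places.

Power ≈ 0.973

Noncentrality parameter: δ = d·√(n/2) = 0.72 × √(49/2) = 3.5638
Critical value for a two-sided test at α = 0.1: z_{α/2} = 1.645.
Power = Φ(δ − 1.645) + Φ(−δ − 1.645) = Φ(1.919) + Φ(-5.209) = 0.9725 + 0.0000 = 0.9725.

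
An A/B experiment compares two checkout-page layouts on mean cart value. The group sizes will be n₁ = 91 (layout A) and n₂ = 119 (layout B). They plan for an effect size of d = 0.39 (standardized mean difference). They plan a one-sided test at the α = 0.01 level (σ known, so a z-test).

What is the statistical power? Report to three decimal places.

Noncentrality parameter: δ = d / √(1/n₁ + 1/n₂) = 0.39 / √(1/91 + 1/119) = 2.8006
One-sided α = 0.01 → critical value z_{0.01} = 2.326.
Power = Φ(δ − 2.326) = Φ(0.474) = 0.6823.

Power ≈ 0.682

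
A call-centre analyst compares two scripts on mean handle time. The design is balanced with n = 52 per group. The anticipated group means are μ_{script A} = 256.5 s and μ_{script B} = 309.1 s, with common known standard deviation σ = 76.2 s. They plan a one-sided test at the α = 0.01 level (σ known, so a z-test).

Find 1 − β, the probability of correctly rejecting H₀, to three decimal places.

Standardized effect: d = |μ_{script A} − μ_{script B}| / σ = |256.5 − 309.1| / 76.2 = 0.6903
Noncentrality parameter: δ = d·√(n/2) = 0.6903 × √(52/2) = 3.5198
Critical value for a one-sided test at α = 0.01: z_α = 2.326.
Power = Φ(δ − 2.326) = Φ(1.193) = 0.8837.

Power ≈ 0.884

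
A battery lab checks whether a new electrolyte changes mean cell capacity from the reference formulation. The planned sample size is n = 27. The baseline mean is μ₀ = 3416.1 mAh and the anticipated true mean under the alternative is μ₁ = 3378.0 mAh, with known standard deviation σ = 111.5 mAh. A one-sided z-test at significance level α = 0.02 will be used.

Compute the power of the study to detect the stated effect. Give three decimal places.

Standardized effect: d = |μ₁ − μ₀| / σ = |3378.0 − 3416.1| / 111.5 = 0.3417
Noncentrality parameter: δ = d·√n = 0.3417 × √27 = 1.7755
Critical value for a one-sided test at α = 0.02: z_α = 2.054.
Power = P(Z > 2.054 − δ) = Φ(-0.278) = 0.3904.

Power ≈ 0.390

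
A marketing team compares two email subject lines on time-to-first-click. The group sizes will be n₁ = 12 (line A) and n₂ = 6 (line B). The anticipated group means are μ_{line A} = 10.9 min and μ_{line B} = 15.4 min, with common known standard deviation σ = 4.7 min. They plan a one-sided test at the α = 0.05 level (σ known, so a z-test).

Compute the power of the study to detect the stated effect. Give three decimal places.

Standardized effect: d = |μ_{line A} − μ_{line B}| / σ = |10.9 − 15.4| / 4.7 = 0.9574
Noncentrality parameter: δ = d / √(1/n₁ + 1/n₂) = 0.9574 / √(1/12 + 1/6) = 1.9149
Critical value for a one-sided test at α = 0.05: z_α = 1.645.
Power = P(Z > 1.645 − δ) = Φ(0.270) = 0.6064.

Power ≈ 0.606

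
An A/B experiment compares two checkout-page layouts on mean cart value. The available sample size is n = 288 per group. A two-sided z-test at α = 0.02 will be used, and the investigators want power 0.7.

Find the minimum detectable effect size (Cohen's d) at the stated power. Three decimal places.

Required noncentrality: δ = z_{0.01} + z_{0.30} = 2.326 + 0.524 = 2.851.
(Lower-tail contribution to power is negligible for δ > 0.)
δ = d·√(n/2) ⇒ d = δ/√(n/2) = 2.851/√(288/2) = 0.2376.

d ≈ 0.238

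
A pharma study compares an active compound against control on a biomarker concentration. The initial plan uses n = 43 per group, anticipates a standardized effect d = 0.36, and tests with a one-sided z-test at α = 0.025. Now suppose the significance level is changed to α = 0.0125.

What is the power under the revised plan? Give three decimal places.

δ = d·√(n/2) = 0.36 × √(43/2) = 1.6693 (unchanged). New critical value: z_{0.0125} = 2.241.
Revised power = Φ(δ − 2.241) = Φ(-0.572) = 0.2836.

Power ≈ 0.284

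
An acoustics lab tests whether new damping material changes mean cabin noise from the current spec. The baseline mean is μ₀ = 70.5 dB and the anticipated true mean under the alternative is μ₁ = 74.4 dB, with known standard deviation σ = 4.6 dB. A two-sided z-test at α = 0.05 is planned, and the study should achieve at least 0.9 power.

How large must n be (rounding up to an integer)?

n = 15

Standardized effect: d = |μ₁ − μ₀| / σ = |74.4 − 70.5| / 4.6 = 0.8478
For power 0.9 need Φ(δ − z_{0.025}) = 0.9, so δ = z_{0.025} + z_{0.10} = 1.960 + 1.282 = 3.242.
(For δ > 0 the lower-tail rejection region contributes negligibly to power, so the one-term inversion is standard.)
δ = d·√n ⇒ n = (δ/d)² = (3.242 / 0.8478)² = 14.62.
Round up to the next whole unit.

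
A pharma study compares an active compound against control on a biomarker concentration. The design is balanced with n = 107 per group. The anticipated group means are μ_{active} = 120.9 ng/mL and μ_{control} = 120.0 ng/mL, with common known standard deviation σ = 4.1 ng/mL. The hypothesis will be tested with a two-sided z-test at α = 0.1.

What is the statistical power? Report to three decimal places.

Power ≈ 0.485

Standardized effect: d = |μ_{active} − μ_{control}| / σ = |120.9 − 120.0| / 4.1 = 0.2195
Noncentrality parameter: δ = d·√(n/2) = 0.2195 × √(107/2) = 1.6056
Critical value for a two-sided test at α = 0.1: z_{α/2} = 1.645.
Power = Φ(δ − 1.645) + Φ(−δ − 1.645) = Φ(-0.039) + Φ(-3.250) = 0.4843 + 0.0006 = 0.4849.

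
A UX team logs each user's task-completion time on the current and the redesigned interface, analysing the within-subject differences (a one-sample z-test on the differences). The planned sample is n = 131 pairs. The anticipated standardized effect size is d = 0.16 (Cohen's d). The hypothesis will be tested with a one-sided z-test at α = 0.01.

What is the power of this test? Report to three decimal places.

Power ≈ 0.310

Noncentrality parameter: δ = d·√n = 0.16 × √131 = 1.8313
One-sided α = 0.01 → critical value z_{0.01} = 2.326.
Power = P(Z > 2.326 − δ) = Φ(-0.495) = 0.3103.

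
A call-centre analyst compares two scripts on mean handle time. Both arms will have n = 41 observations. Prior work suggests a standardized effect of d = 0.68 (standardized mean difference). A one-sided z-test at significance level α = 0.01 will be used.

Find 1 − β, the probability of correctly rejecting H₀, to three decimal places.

Noncentrality parameter: λ = d·√(n/2) = 0.68 × √(41/2) = 3.0788
Critical value for a one-sided test at α = 0.01: z_α = 2.326.
Power = Φ(λ − 2.326) = Φ(0.752) = 0.7741.

Power ≈ 0.774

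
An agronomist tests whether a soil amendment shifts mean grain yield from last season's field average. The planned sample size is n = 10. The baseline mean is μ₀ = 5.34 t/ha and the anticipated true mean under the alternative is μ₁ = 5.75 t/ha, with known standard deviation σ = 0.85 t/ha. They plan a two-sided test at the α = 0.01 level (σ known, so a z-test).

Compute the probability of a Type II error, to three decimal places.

β ≈ 0.853

Standardized effect: d = |μ₁ − μ₀| / σ = |5.75 − 5.34| / 0.85 = 0.4824
Noncentrality parameter: λ = d·√n = 0.4824 × √10 = 1.5253
Two-sided α = 0.01 → critical value z_{0.005} = 2.576.
Power = Φ(λ − 2.576) + Φ(−λ − 2.576) = Φ(-1.050) + Φ(-4.101) = 0.1467 + 0.0000 = 0.1468.
Type II error: β = 1 − power = 1 − 0.1468 = 0.8532.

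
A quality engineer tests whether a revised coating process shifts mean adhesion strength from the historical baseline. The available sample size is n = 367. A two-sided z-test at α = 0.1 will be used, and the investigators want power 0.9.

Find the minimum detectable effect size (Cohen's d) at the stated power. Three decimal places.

Need Φ(δ − 1.645) = 0.9, so δ = 1.645 + 1.282 = 2.926.
(The second rejection-region term Φ(−δ − z_{α/2}) is negligible and dropped.)
δ = d·√n ⇒ d = δ/√n = 2.926/√367 = 0.1528.

d ≈ 0.153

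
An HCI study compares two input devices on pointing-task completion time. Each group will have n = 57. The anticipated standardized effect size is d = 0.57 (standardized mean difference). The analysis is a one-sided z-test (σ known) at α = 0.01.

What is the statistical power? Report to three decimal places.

Power ≈ 0.763

Noncentrality parameter: δ = d·√(n/2) = 0.57 × √(57/2) = 3.0430
One-sided α = 0.01 → critical value z_{0.01} = 2.326.
Power = P(Z > 2.326 − δ) = Φ(0.717) = 0.7632.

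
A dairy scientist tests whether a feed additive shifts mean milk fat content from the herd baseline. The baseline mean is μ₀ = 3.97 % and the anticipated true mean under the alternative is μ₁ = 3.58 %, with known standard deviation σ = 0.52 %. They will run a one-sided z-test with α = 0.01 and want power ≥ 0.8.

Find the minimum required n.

Standardized effect: d = |μ₁ − μ₀| / σ = |3.58 − 3.97| / 0.52 = 0.7500
Set Φ(δ − 2.326) = 0.8; then δ − 2.326 = Φ⁻¹(0.8) = 0.842, giving δ = 3.168.
δ = d·√n ⇒ n = (δ/d)² = (3.168 / 0.7500)² = 17.84.
Rounding up, n = 18.

n = 18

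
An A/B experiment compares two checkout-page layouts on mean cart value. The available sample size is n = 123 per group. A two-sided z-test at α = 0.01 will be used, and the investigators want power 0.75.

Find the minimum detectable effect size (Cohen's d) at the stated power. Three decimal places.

Need Φ(δ − 2.576) = 0.75, so δ = 2.576 + 0.674 = 3.250.
(Lower-tail contribution to power is negligible for δ > 0.)
δ = d·√(n/2) ⇒ d = δ/√(n/2) = 3.250/√(123/2) = 0.4145.

d ≈ 0.414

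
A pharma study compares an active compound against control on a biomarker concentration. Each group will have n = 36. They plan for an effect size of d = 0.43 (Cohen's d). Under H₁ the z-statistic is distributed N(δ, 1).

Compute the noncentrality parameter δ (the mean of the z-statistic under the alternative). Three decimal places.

The noncentrality parameter scales effect size by the design's sample-size factor: δ = d·√(n/2) = 0.43 × √(36/2) = 1.8243

δ ≈ 1.824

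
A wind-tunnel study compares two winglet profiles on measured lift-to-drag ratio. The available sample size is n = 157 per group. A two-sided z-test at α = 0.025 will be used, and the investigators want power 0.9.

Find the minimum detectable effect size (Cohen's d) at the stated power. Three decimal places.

d ≈ 0.398

Required noncentrality: δ = z_{0.0125} + z_{0.10} = 2.241 + 1.282 = 3.523.
(Lower-tail contribution to power is negligible for δ > 0.)
δ = d·√(n/2) ⇒ d = δ/√(n/2) = 3.523/√(157/2) = 0.3976.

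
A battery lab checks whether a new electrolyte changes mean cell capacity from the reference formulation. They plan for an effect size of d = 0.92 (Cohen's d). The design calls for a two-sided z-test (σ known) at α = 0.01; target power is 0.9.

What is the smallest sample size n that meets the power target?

Set Φ(δ − 2.576) = 0.9; then δ − 2.576 = Φ⁻¹(0.9) = 1.282, giving δ = 3.857.
(The Φ(−δ − z_{α/2}) term is vanishingly small for δ > 0 and is dropped in the standard sample-size formula.)
δ = d·√n ⇒ n = (δ/d)² = (3.857 / 0.92)² = 17.58.
Rounding up, n = 18.

n = 18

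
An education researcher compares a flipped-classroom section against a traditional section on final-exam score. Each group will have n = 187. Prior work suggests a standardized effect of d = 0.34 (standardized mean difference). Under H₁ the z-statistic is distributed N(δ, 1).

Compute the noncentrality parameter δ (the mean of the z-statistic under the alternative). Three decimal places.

δ ≈ 3.288

The noncentrality parameter scales effect size by the design's sample-size factor: δ = d·√(n/2) = 0.34 × √(187/2) = 3.2876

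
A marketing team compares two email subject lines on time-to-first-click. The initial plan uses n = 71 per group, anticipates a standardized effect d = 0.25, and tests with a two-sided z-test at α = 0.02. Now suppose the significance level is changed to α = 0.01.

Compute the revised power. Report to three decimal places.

δ = d·√(n/2) = 0.25 × √(71/2) = 1.4895 (unchanged). New critical value: z_{0.005} = 2.576.
Revised power = Φ(δ − 2.576) + Φ(−δ − 2.576) = Φ(-1.086) + Φ(-4.065) = 0.1387 + 0.0000 = 0.1387.

Power ≈ 0.139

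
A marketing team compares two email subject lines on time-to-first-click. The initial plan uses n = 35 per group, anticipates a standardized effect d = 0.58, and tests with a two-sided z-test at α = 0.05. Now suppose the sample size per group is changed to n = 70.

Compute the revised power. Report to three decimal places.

With n = 70 per group: δ = d·√(n/2) = 0.58 × √(70/2) = 3.4313. Critical value z_{0.025} = 1.960.
Revised power = Φ(δ − 1.960) + Φ(−δ − 1.960) = Φ(1.471) + Φ(-5.391) = 0.9294 + 0.0000 = 0.9294.

Power ≈ 0.929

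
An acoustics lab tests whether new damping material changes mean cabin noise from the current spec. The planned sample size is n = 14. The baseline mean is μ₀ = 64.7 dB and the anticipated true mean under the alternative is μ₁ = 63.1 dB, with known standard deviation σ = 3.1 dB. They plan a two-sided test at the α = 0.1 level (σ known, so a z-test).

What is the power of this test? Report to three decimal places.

Power ≈ 0.613

Standardized effect: d = |μ₁ − μ₀| / σ = |63.1 − 64.7| / 3.1 = 0.5161
Noncentrality parameter: δ = d·√n = 0.5161 × √14 = 1.9312
Critical value for a two-sided test at α = 0.1: z_{α/2} = 1.645.
Power = Φ(δ − 1.645) + Φ(−δ − 1.645) = Φ(0.286) + Φ(-3.576) = 0.6127 + 0.0002 = 0.6129.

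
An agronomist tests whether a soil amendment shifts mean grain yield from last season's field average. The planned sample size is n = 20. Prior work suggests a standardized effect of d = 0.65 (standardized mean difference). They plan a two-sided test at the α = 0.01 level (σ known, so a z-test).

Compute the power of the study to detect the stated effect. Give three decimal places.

Power ≈ 0.630

Noncentrality parameter: δ = d·√n = 0.65 × √20 = 2.9069
Two-sided α = 0.01 → critical value z_{0.005} = 2.576.
Power = Φ(δ − 2.576) + Φ(−δ − 2.576) = Φ(0.331) + Φ(-5.483) = 0.6297 + 0.0000 = 0.6297.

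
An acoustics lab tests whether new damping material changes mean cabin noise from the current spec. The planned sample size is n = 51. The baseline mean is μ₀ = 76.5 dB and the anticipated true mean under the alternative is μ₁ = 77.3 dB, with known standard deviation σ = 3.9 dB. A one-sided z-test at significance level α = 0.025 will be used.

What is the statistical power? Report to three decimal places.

Standardized effect: d = |μ₁ − μ₀| / σ = |77.3 − 76.5| / 3.9 = 0.2051
Noncentrality parameter: δ = d·√n = 0.2051 × √51 = 1.4649
One-sided α = 0.025 → critical value z_{0.025} = 1.960.
Power = P(Z > 1.960 − δ) = Φ(-0.495) = 0.3103.

Power ≈ 0.310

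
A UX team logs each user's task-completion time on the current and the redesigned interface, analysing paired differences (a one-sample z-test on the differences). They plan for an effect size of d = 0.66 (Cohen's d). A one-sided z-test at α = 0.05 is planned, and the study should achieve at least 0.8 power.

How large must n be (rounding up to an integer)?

n = 15

Set Φ(δ − 1.645) = 0.8; then δ − 1.645 = Φ⁻¹(0.8) = 0.842, giving δ = 2.486.
δ = d·√n ⇒ n = (δ/d)² = (2.486 / 0.66)² = 14.19.
Rounding up, n = 15.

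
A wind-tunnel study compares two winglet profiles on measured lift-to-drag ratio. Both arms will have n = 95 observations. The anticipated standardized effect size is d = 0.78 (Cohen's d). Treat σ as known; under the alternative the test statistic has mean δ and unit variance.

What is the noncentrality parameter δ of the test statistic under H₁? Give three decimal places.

δ ≈ 5.376

The noncentrality parameter scales effect size by the design's sample-size factor: δ = d·√(n/2) = 0.78 × √(95/2) = 5.3758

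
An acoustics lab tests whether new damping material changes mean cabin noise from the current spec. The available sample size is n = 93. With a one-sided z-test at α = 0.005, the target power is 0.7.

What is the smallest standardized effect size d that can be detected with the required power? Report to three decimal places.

Need Φ(δ − 2.576) = 0.7, so δ = 2.576 + 0.524 = 3.100.
δ = d·√n ⇒ d = δ/√n = 3.100/√93 = 0.3215.

d ≈ 0.321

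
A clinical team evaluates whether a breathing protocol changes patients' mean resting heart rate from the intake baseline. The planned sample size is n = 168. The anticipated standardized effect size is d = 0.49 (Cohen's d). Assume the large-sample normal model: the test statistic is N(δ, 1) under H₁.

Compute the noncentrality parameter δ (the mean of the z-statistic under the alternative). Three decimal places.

δ ≈ 6.351

The noncentrality parameter scales effect size by the design's sample-size factor: δ = d·√n = 0.49 × √168 = 6.3511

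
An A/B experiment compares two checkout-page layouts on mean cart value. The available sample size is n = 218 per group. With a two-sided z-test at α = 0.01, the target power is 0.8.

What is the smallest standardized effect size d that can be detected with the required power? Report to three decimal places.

d ≈ 0.327

Required noncentrality: δ = z_{0.005} + z_{0.20} = 2.576 + 0.842 = 3.417.
(Lower-tail contribution to power is negligible for δ > 0.)
δ = d·√(n/2) ⇒ d = δ/√(n/2) = 3.417/√(218/2) = 0.3273.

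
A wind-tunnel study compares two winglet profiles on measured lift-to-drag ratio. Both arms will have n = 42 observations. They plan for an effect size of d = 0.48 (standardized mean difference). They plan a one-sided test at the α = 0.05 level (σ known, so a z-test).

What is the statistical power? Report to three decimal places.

Noncentrality parameter: δ = d·√(n/2) = 0.48 × √(42/2) = 2.1996
Critical value for a one-sided test at α = 0.05: z_α = 1.645.
Power = P(Z > 1.645 − δ) = Φ(0.555) = 0.7105.

Power ≈ 0.710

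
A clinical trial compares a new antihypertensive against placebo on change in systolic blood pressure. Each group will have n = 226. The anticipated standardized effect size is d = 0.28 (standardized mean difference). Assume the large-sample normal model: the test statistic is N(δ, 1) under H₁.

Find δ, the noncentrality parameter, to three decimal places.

δ = d·√(n/2) = 0.28 × √(226/2) = 2.9764

δ ≈ 2.976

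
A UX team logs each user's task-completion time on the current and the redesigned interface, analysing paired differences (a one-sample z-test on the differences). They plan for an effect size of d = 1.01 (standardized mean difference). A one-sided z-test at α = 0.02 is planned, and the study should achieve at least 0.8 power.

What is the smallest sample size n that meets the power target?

n = 9

Set Φ(δ − 2.054) = 0.8; then δ − 2.054 = Φ⁻¹(0.8) = 0.842, giving δ = 2.895.
δ = d·√n ⇒ n = (δ/d)² = (2.895 / 1.01)² = 8.22.
Rounding up, n = 9.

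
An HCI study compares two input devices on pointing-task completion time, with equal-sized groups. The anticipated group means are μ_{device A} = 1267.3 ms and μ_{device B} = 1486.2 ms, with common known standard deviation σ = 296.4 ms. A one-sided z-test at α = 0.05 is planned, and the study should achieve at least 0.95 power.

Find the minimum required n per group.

n = 40 per group

Standardized effect: d = |μ_{device A} − μ_{device B}| / σ = |1267.3 − 1486.2| / 296.4 = 0.7385
For power 0.95 need Φ(δ − z_{0.05}) = 0.95, so δ = z_{0.05} + z_{0.05} = 1.645 + 1.645 = 3.290.
δ = d·√(n/2) ⇒ n = 2(δ/d)² = 2 × (3.290 / 0.7385)² = 39.68.
Rounding up, n = 40 per group.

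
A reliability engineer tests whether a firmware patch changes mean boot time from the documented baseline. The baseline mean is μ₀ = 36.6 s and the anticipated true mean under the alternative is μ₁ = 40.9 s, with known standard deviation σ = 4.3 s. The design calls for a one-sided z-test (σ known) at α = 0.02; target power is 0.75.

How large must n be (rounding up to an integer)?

n = 8

Standardized effect: d = |μ₁ − μ₀| / σ = |40.9 − 36.6| / 4.3 = 1.0000
Set Φ(δ − 2.054) = 0.75; then δ − 2.054 = Φ⁻¹(0.75) = 0.674, giving δ = 2.728.
δ = d·√n ⇒ n = (δ/d)² = (2.728 / 1.0000)² = 7.44.
Rounding up, n = 8.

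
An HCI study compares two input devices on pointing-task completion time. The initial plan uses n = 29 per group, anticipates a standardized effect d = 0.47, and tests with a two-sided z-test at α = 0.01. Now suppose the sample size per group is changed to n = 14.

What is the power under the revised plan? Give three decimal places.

With n = 14 per group: δ = d·√(n/2) = 0.47 × √(14/2) = 1.2435. Critical value z_{0.005} = 2.576.
Revised power = Φ(δ − 2.576) + Φ(−δ − 2.576) = Φ(-1.332) + Φ(-3.819) = 0.0914 + 0.0001 = 0.0914.

Power ≈ 0.091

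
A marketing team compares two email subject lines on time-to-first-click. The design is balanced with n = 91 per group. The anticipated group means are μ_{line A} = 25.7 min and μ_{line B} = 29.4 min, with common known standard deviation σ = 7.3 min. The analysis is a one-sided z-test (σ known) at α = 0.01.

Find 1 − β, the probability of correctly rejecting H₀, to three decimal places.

Power ≈ 0.863

Standardized effect: d = |μ_{line A} − μ_{line B}| / σ = |25.7 − 29.4| / 7.3 = 0.5068
Noncentrality parameter: δ = d·√(n/2) = 0.5068 × √(91/2) = 3.4189
One-sided α = 0.01 → critical value z_{0.01} = 2.326.
Power = Φ(δ − 2.326) = Φ(1.093) = 0.8627.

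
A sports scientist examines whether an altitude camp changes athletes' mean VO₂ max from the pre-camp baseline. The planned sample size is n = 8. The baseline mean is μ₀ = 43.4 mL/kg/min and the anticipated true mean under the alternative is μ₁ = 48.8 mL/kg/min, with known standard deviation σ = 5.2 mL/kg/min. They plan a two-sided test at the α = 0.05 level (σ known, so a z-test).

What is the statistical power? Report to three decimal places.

Power ≈ 0.836

Standardized effect: d = |μ₁ − μ₀| / σ = |48.8 − 43.4| / 5.2 = 1.0385
Noncentrality parameter: δ = d·√n = 1.0385 × √8 = 2.9372
Two-sided α = 0.05 → critical value z_{0.025} = 1.960.
Power = Φ(δ − 1.960) + Φ(−δ − 1.960) = Φ(0.977) + Φ(-4.897) = 0.8358 + 0.0000 = 0.8358.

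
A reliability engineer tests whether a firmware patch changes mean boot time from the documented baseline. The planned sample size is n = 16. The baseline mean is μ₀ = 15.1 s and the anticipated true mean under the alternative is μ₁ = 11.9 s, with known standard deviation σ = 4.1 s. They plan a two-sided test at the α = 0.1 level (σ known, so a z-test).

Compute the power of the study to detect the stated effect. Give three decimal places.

Standardized effect: d = |μ₁ − μ₀| / σ = |11.9 − 15.1| / 4.1 = 0.7805
Noncentrality parameter: δ = d·√n = 0.7805 × √16 = 3.1220
Critical value for a two-sided test at α = 0.1: z_{α/2} = 1.645.
Power = Φ(δ − 1.645) + Φ(−δ − 1.645) = Φ(1.477) + Φ(-4.767) = 0.9302 + 0.0000 = 0.9302.

Power ≈ 0.930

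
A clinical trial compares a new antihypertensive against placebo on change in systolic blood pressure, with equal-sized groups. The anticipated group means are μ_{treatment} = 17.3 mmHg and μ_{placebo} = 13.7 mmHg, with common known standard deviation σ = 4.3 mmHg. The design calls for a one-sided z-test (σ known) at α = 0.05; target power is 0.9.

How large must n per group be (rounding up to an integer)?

Standardized effect: d = |μ_{treatment} − μ_{placebo}| / σ = |17.3 − 13.7| / 4.3 = 0.8372
For power 0.9 need Φ(δ − z_{0.05}) = 0.9, so δ = z_{0.05} + z_{0.10} = 1.645 + 1.282 = 2.926.
δ = d·√(n/2) ⇒ n = 2(δ/d)² = 2 × (2.926 / 0.8372)² = 24.44.
Round up to the next whole unit.

n = 25 per group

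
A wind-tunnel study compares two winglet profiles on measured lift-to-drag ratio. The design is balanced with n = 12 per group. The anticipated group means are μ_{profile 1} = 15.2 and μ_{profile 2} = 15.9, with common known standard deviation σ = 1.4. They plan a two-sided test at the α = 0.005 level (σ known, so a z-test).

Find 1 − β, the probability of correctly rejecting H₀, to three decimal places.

Standardized effect: d = |μ_{profile 1} − μ_{profile 2}| / σ = |15.2 − 15.9| / 1.4 = 0.5000
Noncentrality parameter: δ = d·√(n/2) = 0.5000 × √(12/2) = 1.2247
Critical value for a two-sided test at α = 0.005: z_{α/2} = 2.807.
Power = Φ(δ − 2.807) + Φ(−δ − 2.807) = Φ(-1.582) + Φ(-4.032) = 0.0568 + 0.0000 = 0.0568.

Power ≈ 0.057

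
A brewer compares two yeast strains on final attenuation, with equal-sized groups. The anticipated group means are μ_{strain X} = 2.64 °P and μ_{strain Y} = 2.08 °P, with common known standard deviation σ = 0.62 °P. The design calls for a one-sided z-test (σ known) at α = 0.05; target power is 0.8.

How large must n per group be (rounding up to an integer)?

n = 16 per group

Standardized effect: d = |μ_{strain X} − μ_{strain Y}| / σ = |2.64 − 2.08| / 0.62 = 0.9032
For power 0.8 need Φ(δ − z_{0.05}) = 0.8, so δ = z_{0.05} + z_{0.20} = 1.645 + 0.842 = 2.486.
δ = d·√(n/2) ⇒ n = 2(δ/d)² = 2 × (2.486 / 0.9032)² = 15.16.
Rounding up, n = 16 per group.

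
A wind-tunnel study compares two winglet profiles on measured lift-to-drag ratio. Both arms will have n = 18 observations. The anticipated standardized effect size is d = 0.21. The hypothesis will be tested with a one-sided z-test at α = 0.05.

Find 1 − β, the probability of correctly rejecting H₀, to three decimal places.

Power ≈ 0.155

Noncentrality parameter: δ = d·√(n/2) = 0.21 × √(18/2) = 0.6300
One-sided α = 0.05 → critical value z_{0.05} = 1.645.
Power = P(Z > 1.645 − δ) = Φ(-1.015) = 0.1551.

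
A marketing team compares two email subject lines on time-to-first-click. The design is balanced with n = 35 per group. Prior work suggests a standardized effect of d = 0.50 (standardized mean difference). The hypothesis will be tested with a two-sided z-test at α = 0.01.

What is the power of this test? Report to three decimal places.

Power ≈ 0.314

Noncentrality parameter: δ = d·√(n/2) = 0.50 × √(35/2) = 2.0917
Critical value for a two-sided test at α = 0.01: z_{α/2} = 2.576.
Power = Φ(δ − 2.576) + Φ(−δ − 2.576) = Φ(-0.484) + Φ(-4.667) = 0.3141 + 0.0000 = 0.3141.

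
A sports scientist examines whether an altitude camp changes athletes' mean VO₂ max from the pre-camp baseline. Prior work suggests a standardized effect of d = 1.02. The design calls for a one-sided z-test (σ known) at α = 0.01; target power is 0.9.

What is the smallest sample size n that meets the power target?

n = 13

Set Φ(δ − 2.326) = 0.9; then δ − 2.326 = Φ⁻¹(0.9) = 1.282, giving δ = 3.608.
δ = d·√n ⇒ n = (δ/d)² = (3.608 / 1.02)² = 12.51.
Round up to the next whole unit.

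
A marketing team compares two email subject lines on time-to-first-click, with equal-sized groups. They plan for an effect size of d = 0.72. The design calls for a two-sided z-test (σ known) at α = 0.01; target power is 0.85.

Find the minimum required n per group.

For power 0.85 need Φ(δ − z_{0.005}) = 0.85, so δ = z_{0.005} + z_{0.15} = 2.576 + 1.036 = 3.612.
(For δ > 0 the lower-tail rejection region contributes negligibly to power, so the one-term inversion is standard.)
δ = d·√(n/2) ⇒ n = 2(δ/d)² = 2 × (3.612 / 0.72)² = 50.34.
Rounding up, n = 51 per group.

n = 51 per group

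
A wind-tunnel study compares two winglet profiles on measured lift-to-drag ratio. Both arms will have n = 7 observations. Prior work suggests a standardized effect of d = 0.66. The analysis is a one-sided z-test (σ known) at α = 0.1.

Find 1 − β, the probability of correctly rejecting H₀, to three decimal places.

Power ≈ 0.481

Noncentrality parameter: λ = d·√(n/2) = 0.66 × √(7/2) = 1.2347
One-sided α = 0.1 → critical value z_{0.1} = 1.282.
Power = P(Z > 1.282 − λ) = Φ(-0.047) = 0.4813.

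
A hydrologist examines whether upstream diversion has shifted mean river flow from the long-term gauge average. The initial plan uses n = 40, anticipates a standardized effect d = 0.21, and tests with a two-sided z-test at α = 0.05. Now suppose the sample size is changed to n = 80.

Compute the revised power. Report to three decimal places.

Power ≈ 0.468

With n = 80: δ = d·√n = 0.21 × √80 = 1.8783. Critical value z_{0.025} = 1.960.
Revised power = Φ(δ − 1.960) + Φ(−δ − 1.960) = Φ(-0.082) + Φ(-3.838) = 0.4675 + 0.0001 = 0.4675.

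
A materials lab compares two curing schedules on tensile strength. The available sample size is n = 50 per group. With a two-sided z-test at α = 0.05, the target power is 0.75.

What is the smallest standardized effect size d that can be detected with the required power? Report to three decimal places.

Need Φ(δ − 1.960) = 0.75, so δ = 1.960 + 0.674 = 2.634.
(The second rejection-region term Φ(−δ − z_{α/2}) is negligible and dropped.)
δ = d·√(n/2) ⇒ d = δ/√(n/2) = 2.634/√(50/2) = 0.5269.

d ≈ 0.527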